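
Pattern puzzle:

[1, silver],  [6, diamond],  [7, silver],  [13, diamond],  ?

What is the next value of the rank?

silver

Rank goes silver, diamond, silver, diamond → silver (alternates silver ↔ diamond).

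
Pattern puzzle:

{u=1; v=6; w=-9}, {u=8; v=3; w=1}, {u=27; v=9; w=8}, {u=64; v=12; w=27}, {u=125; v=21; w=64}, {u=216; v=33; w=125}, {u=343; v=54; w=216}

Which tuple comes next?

U: perfect cubes: 1³, 2³, 3³, …, so 1, 8, 27, 64, 125, 216, 343 → 512.
V goes 6, 3, 9, 12, 21, 33, 54 → 87 (each term is the sum of the two before it).
W — always the previous value of the u: -9, 1, 8, 27, 64, 125, 216 → 343.
Putting it together: {u=512; v=87; w=343}.

{u=512; v=87; w=343}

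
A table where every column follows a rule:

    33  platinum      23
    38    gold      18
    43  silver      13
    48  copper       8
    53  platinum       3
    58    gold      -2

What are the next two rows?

63  silver  -7; 68  copper  -12

For the first component, +5 each step: 33, 38, 43, 48, 53, 58 → 63 → 68.
Metal goes platinum, gold, silver, copper, platinum, gold → silver → copper (repeats platinum → gold → silver → copper).
Third component: together with the first component always sums to 56; 23, 18, 13, 8, 3, -2 → -7 → -12.
So the next two rows are 63  silver  -7 and 68  copper  -12.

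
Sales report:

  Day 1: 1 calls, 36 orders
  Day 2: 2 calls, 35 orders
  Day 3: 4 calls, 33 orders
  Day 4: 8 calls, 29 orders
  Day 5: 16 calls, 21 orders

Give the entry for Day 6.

32 calls, 5 orders

For the calls, ×2 each step: 1, 2, 4, 8, 16 → 32.
Orders: together with the calls always sums to 37, so 36, 35, 33, 29, 21 → 5.
Combining the parts gives 32 calls, 5 orders.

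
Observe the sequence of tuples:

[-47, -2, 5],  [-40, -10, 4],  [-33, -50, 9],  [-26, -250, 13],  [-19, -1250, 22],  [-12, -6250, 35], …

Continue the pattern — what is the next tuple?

First part — +7 each step: -47, -40, -33, -26, -19, -12 → -5.
Second part: ×5 each step; -2, -10, -50, -250, -1250, -6250 → -31250.
Third part — each term is the sum of the two before it: 5, 4, 9, 13, 22, 35 → 57.
So the next tuple is [-5, -31250, 57].

[-5, -31250, 57]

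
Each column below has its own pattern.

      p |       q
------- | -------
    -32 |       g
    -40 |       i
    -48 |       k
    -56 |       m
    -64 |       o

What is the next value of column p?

-72

Column p: −8 each step; -32, -40, -48, -56, -64 → -72.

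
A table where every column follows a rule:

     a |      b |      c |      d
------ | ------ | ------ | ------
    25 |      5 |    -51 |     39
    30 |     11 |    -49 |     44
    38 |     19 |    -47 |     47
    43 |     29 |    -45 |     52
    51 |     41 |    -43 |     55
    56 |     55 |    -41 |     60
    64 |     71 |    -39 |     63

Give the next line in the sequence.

69  89  -37  68

Column a: alternating steps +5, +8, +5, +8, …; 25, 30, 38, 43, 51, 56, 64 → 69.
For the column b, differences are 6, 8, 10, … (increasing by 2 each time): 5, 11, 19, 29, 41, 55, 71 → 89.
Column c goes -51, -49, -47, -45, -43, -41, -39 → -37 (+2 each step).
Column d goes 39, 44, 47, 52, 55, 60, 63 → 68 (alternating steps +5, +3, +5, +3, …).
So the next line is 69  89  -37  68.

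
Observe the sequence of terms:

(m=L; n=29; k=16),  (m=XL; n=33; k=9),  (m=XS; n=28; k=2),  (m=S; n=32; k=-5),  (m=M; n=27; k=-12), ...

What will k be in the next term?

-19

For the k, −7 each step: 16, 9, 2, -5, -12 → -19.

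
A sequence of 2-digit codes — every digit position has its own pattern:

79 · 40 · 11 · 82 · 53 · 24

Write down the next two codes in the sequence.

For the first digit, −3 each step, mod 10: 7, 4, 1, 8, 5, 2 → 9 → 6.
Second digit: +1 each step, mod 10, so 9, 0, 1, 2, 3, 4 → 5 → 6.
Putting the parts together: 95 and then 66.

95, 66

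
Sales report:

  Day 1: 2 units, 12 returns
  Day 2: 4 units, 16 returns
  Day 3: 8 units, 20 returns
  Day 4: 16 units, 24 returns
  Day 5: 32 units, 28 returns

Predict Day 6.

64 units, 32 returns

Units: ×2 each step, so 2, 4, 8, 16, 32 → 64.
Returns: +4 each step, so 12, 16, 20, 24, 28 → 32.
So the next row is 64 units, 32 returns.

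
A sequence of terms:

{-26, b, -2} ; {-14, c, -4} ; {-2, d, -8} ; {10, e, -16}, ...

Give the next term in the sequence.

{22, f, -32}

First value — +12 each step: -26, -14, -2, 10 → 22.
Letter: letters move forward 1 place in the alphabet; b, c, d, e → f.
Third value: ×2 each step; -2, -4, -8, -16 → -32.
Combining the parts gives {22, f, -32}.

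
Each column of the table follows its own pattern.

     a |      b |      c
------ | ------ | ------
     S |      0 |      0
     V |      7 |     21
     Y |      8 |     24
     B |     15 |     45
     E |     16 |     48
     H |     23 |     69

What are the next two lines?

K  24  72; N  31  93

For the column a, letters move forward 3 places in the alphabet, wrapping Z→A: S, V, Y, B, E, H → K → N.
Column b goes 0, 7, 8, 15, 16, 23 → 24 → 31 (alternating steps +7, +1, +7, +1, …).
Column c — always 3 × the column b: 0, 21, 24, 45, 48, 69 → 72 → 93.
Putting the parts together: K  24  72 and then N  31  93.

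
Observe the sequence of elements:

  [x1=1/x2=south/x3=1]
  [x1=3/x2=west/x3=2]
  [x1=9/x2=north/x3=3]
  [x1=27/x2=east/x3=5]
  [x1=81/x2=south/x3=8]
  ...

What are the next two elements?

[x1=243/x2=west/x3=13], [x1=729/x2=north/x3=21]

X1 — ×3 each step: 1, 3, 9, 27, 81 → 243 → 729.
X2: repeats south → west → north → east; south, west, north, east, south → west → north.
X3 goes 1, 2, 3, 5, 8 → 13 → 21 (each term is the sum of the two before it).
So the next two elements are [x1=243/x2=west/x3=13] and [x1=729/x2=north/x3=21].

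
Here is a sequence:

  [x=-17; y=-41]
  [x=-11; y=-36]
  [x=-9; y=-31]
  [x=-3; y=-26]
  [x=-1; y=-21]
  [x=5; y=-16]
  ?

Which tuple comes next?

[x=7; y=-11]

X: alternating steps +6, +2, +6, +2, …; -17, -11, -9, -3, -1, 5 → 7.
Y goes -41, -36, -31, -26, -21, -16 → -11 (+5 each step).
So the next tuple is [x=7; y=-11].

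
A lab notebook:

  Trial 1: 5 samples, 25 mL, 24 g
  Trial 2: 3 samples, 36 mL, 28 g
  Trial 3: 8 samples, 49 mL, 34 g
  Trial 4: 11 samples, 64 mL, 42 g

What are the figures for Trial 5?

Samples: each term is the sum of the two before it, so 5, 3, 8, 11 → 19.
ML goes 25, 36, 49, 64 → 81 (perfect squares: 5², 6², 7², …).
G: 24, 28, 34, 42 → 52 (differences are 4, 6, 8, … (increasing by 2 each time)).
Putting it together: 19 samples, 81 mL, 52 g.

19 samples, 81 mL, 52 g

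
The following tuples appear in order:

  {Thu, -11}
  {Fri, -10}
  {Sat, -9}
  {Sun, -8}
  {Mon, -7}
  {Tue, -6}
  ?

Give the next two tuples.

Day: runs through the weekdays Mon→Sun, so Thu, Fri, Sat, Sun, Mon, Tue → Wed → Thu.
Second component goes -11, -10, -9, -8, -7, -6 → -5 → -4 (+1 each step).
Putting the parts together: {Wed, -5} and then {Thu, -4}.

{Wed, -5}, {Thu, -4}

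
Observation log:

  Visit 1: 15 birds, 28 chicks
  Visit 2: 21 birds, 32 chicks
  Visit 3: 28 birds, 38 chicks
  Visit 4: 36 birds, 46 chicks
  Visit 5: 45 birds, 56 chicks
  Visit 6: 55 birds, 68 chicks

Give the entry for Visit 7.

66 birds, 82 chicks

Birds: 15, 21, 28, 36, 45, 55 → 66 (differences are 6, 7, 8, … (increasing by 1 each time)).
For the chicks, differences are 4, 6, 8, … (increasing by 2 each time): 28, 32, 38, 46, 56, 68 → 82.
Combining the parts gives 66 birds, 82 chicks.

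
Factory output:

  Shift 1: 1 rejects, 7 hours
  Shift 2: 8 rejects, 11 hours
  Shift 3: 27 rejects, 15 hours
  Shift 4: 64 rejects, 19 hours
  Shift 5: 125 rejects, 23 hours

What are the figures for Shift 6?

216 rejects, 27 hours

Rejects: perfect cubes: 1³, 2³, 3³, …; 1, 8, 27, 64, 125 → 216.
For the hours, +4 each step: 7, 11, 15, 19, 23 → 27.
So the next line is 216 rejects, 27 hours.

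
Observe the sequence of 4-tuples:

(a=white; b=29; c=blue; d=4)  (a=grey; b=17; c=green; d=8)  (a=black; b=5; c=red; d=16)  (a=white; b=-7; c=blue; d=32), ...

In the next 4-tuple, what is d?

64

D: ×2 each step, so 4, 8, 16, 32 → 64.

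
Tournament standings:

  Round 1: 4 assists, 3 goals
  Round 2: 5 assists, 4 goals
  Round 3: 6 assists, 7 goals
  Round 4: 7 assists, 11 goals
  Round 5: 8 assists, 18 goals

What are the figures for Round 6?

9 assists, 29 goals

Assists — +1 each step: 4, 5, 6, 7, 8 → 9.
For the goals, each term is the sum of the two before it: 3, 4, 7, 11, 18 → 29.
Combining the parts gives 9 assists, 29 goals.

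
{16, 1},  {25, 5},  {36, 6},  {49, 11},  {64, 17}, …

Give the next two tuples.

{81, 28}, {100, 45}

First coordinate: perfect squares: 4², 5², 6², …, so 16, 25, 36, 49, 64 → 81 → 100.
Second coordinate goes 1, 5, 6, 11, 17 → 28 → 45 (each term is the sum of the two before it).
Putting the parts together: {81, 28} and then {100, 45}.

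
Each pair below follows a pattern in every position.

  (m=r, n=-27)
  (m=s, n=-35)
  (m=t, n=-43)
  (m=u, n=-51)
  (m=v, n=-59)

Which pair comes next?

(m=w, n=-67)

M: letters move forward 1 place in the alphabet, so r, s, t, u, v → w.
N: −8 each step; -27, -35, -43, -51, -59 → -67.
Combining the parts gives (m=w, n=-67).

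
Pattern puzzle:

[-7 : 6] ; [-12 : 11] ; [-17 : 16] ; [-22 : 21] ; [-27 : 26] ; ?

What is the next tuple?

First value: -7, -12, -17, -22, -27 → -32 (−5 each step).
Second value goes 6, 11, 16, 21, 26 → 31 (together with the first value always sums to -1).
Putting it together: [-32 : 31].

[-32 : 31]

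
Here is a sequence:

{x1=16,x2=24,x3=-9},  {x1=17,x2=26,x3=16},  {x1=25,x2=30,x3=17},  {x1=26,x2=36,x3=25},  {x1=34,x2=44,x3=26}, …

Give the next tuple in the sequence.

{x1=35,x2=54,x3=34}

X1: alternating steps +1, +8, +1, +8, …; 16, 17, 25, 26, 34 → 35.
X2: differences are 2, 4, 6, … (increasing by 2 each time), so 24, 26, 30, 36, 44 → 54.
X3 goes -9, 16, 17, 25, 26 → 34 (always the previous value of the x1).
Putting it together: {x1=35,x2=54,x3=34}.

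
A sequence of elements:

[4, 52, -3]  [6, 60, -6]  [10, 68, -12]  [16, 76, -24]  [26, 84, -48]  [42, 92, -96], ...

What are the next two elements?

First slot: 4, 6, 10, 16, 26, 42 → 68 → 110 (each term is the sum of the two before it).
Second slot: 52, 60, 68, 76, 84, 92 → 100 → 108 (+8 each step).
Third slot: ×2 each step, so -3, -6, -12, -24, -48, -96 → -192 → -384.
Putting the parts together: [68, 100, -192] and then [110, 108, -384].

[68, 100, -192], [110, 108, -384]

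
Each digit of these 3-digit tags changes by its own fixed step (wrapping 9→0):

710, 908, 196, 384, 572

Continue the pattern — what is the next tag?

760

First digit: +2 each step, mod 10, so 7, 9, 1, 3, 5 → 7.
Second digit: −1 each step, mod 10; 1, 0, 9, 8, 7 → 6.
Third digit goes 0, 8, 6, 4, 2 → 0 (−2 each step, mod 10).
So the next tag is 760.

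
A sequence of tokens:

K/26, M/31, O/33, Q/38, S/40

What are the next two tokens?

U/45, W/47

Letter goes K, M, O, Q, S → U → W (letters move forward 2 places in the alphabet).
Second component — alternating steps +5, +2, +5, +2, …: 26, 31, 33, 38, 40 → 45 → 47.
Putting the parts together: U/45 and then W/47.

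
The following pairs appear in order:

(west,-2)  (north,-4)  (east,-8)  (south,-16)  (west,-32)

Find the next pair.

(north,-64)

For the direction, repeats west → north → east → south: west, north, east, south, west → north.
Second slot — ×2 each step: -2, -4, -8, -16, -32 → -64.
Putting it together: (north,-64).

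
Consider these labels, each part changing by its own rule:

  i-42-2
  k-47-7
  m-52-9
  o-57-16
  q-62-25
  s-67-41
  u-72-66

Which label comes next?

w-77-107

Letter: i, k, m, o, q, s, u → w (letters move forward 2 places in the alphabet).
Second component — +5 each step: 42, 47, 52, 57, 62, 67, 72 → 77.
Third component — each term is the sum of the two before it: 2, 7, 9, 16, 25, 41, 66 → 107.
So the next label is w-77-107.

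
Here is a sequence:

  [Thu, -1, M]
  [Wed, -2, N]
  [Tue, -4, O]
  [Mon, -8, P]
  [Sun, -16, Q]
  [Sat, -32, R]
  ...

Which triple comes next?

Day: runs backward through the weekdays Mon→Sun, so Thu, Wed, Tue, Mon, Sun, Sat → Fri.
Second part: ×2 each step, so -1, -2, -4, -8, -16, -32 → -64.
Letter goes M, N, O, P, Q, R → S (letters move forward 1 place in the alphabet).
So the next triple is [Fri, -64, S].

[Fri, -64, S]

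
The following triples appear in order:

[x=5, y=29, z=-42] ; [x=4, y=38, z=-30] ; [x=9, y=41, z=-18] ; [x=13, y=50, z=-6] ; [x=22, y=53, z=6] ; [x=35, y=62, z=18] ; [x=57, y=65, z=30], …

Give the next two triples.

X: 5, 4, 9, 13, 22, 35, 57 → 92 → 149 (each term is the sum of the two before it).
Y: 29, 38, 41, 50, 53, 62, 65 → 74 → 77 (alternating steps +9, +3, +9, +3, …).
For the z, +12 each step: -42, -30, -18, -6, 6, 18, 30 → 42 → 54.
Putting the parts together: [x=92, y=74, z=42] and then [x=149, y=77, z=54].

[x=92, y=74, z=42], [x=149, y=77, z=54]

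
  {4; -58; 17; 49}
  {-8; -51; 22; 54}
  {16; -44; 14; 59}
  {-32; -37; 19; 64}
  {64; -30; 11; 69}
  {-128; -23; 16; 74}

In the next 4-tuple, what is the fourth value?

79

First value: ×(-2) each step; 4, -8, 16, -32, 64, -128 → 256.
For the second value, +7 each step: -58, -51, -44, -37, -30, -23 → -16.
Third value: alternating steps +5, −8, +5, −8, …; 17, 22, 14, 19, 11, 16 → 8.
Fourth value: +5 each step; 49, 54, 59, 64, 69, 74 → 79.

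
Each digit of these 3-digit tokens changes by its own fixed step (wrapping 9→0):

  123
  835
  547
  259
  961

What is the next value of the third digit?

3

Third digit — +2 each step, mod 10: 3, 5, 7, 9, 1 → 3.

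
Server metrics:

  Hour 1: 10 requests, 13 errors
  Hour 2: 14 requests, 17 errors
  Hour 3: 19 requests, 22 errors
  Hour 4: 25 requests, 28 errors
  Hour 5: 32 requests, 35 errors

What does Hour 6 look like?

40 requests, 43 errors

Requests: differences are 4, 5, 6, … (increasing by 1 each time), so 10, 14, 19, 25, 32 → 40.
Errors: differences are 4, 5, 6, … (increasing by 1 each time), so 13, 17, 22, 28, 35 → 43.
So the next line is 40 requests, 43 errors.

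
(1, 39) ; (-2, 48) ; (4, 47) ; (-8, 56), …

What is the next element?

For the first part, ×(-2) each step: 1, -2, 4, -8 → 16.
For the second part, alternating steps +9, −1, +9, −1, …: 39, 48, 47, 56 → 55.
Putting it together: (16, 55).

(16, 55)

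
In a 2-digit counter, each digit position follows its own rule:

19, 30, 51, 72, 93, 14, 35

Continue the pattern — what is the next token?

First digit goes 1, 3, 5, 7, 9, 1, 3 → 5 (+2 each step, mod 10).
Second digit: +1 each step, mod 10, so 9, 0, 1, 2, 3, 4, 5 → 6.
Combining the parts gives 56.

56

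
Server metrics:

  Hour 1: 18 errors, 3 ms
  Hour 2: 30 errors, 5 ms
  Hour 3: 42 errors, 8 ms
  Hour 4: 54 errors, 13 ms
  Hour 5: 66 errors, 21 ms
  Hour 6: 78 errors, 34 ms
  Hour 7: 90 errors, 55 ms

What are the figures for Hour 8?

102 errors, 89 ms

For the errors, +12 each step: 18, 30, 42, 54, 66, 78, 90 → 102.
Ms: 3, 5, 8, 13, 21, 34, 55 → 89 (each term is the sum of the two before it).
Putting it together: 102 errors, 89 ms.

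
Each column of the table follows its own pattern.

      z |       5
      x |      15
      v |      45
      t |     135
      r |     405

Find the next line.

p  1215

For the letter, letters move back 2 places in the alphabet: z, x, v, t, r → p.
For the second component, ×3 each step: 5, 15, 45, 135, 405 → 1215.
So the next line is p  1215.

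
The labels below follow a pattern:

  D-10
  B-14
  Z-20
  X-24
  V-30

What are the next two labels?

T-34 then R-40

Letter: letters move back 2 places in the alphabet, wrapping A→Z, so D, B, Z, X, V → T → R.
Second component: alternating steps +4, +6, +4, +6, …, so 10, 14, 20, 24, 30 → 34 → 40.
So the next two labels are T-34 and R-40.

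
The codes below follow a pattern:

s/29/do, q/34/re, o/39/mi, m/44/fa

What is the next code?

Letter — letters move back 2 places in the alphabet: s, q, o, m → k.
Second component goes 29, 34, 39, 44 → 49 (+5 each step).
Note: runs through the solfège scale do→ti, so do, re, mi, fa → sol.
Combining the parts gives k/49/sol.

k/49/sol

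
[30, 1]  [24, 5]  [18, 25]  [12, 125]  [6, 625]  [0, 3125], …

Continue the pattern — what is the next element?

First value goes 30, 24, 18, 12, 6, 0 → -6 (−6 each step).
Second value goes 1, 5, 25, 125, 625, 3125 → 15625 (×5 each step).
Putting it together: [-6, 15625].

[-6, 15625]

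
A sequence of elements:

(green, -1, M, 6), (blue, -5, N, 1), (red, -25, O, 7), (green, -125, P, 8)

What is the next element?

(blue, -625, Q, 15)

Colour goes green, blue, red, green → blue (repeats green → blue → red).
For the second value, ×5 each step: -1, -5, -25, -125 → -625.
Letter: M, N, O, P → Q (letters move forward 1 place in the alphabet).
Fourth value: each term is the sum of the two before it, so 6, 1, 7, 8 → 15.
Putting it together: (blue, -625, Q, 15).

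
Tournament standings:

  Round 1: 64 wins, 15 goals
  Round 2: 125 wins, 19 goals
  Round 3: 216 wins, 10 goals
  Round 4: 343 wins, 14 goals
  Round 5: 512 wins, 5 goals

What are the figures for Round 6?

729 wins, 9 goals

Wins — perfect cubes: 4³, 5³, 6³, …: 64, 125, 216, 343, 512 → 729.
For the goals, alternating steps +4, −9, +4, −9, …: 15, 19, 10, 14, 5 → 9.
Combining the parts gives 729 wins, 9 goals.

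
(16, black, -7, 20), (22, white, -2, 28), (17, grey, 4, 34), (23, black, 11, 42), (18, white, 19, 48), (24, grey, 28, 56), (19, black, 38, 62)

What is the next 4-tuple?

First component — alternating steps +6, −5, +6, −5, …: 16, 22, 17, 23, 18, 24, 19 → 25.
Shade — repeats black → white → grey: black, white, grey, black, white, grey, black → white.
Third component goes -7, -2, 4, 11, 19, 28, 38 → 49 (differences are 5, 6, 7, … (increasing by 1 each time)).
For the fourth component, alternating steps +8, +6, +8, +6, …: 20, 28, 34, 42, 48, 56, 62 → 70.
Combining the parts gives (25, white, 49, 70).

(25, white, 49, 70)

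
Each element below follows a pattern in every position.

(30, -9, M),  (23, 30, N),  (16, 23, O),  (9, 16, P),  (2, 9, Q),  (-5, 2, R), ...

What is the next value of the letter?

S

Letter: letters move forward 1 place in the alphabet, so M, N, O, P, Q, R → S.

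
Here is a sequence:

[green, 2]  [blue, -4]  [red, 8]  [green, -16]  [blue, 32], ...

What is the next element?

[red, -64]

Colour: repeats green → blue → red, so green, blue, red, green, blue → red.
Second entry: ×(-2) each step; 2, -4, 8, -16, 32 → -64.
So the next element is [red, -64].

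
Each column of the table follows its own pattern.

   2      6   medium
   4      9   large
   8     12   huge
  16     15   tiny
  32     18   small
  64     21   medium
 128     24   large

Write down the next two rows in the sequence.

First component — ×2 each step: 2, 4, 8, 16, 32, 64, 128 → 256 → 512.
Second component goes 6, 9, 12, 15, 18, 21, 24 → 27 → 30 (+3 each step).
Size: repeats medium → large → huge → tiny → small; medium, large, huge, tiny, small, medium, large → huge → tiny.
Putting the parts together: 256  27  huge and then 512  30  tiny.

256  27  huge; 512  30  tiny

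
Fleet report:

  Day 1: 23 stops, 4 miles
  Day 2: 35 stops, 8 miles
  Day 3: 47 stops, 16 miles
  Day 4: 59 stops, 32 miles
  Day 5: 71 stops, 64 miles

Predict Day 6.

For the stops, +12 each step: 23, 35, 47, 59, 71 → 83.
For the miles, ×2 each step: 4, 8, 16, 32, 64 → 128.
Combining the parts gives 83 stops, 128 miles.

83 stops, 128 miles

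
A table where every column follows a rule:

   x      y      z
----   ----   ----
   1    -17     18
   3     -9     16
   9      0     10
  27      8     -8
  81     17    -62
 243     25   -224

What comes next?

Column x goes 1, 3, 9, 27, 81, 243 → 729 (×3 each step).
Column y: alternating steps +8, +9, +8, +9, …, so -17, -9, 0, 8, 17, 25 → 34.
Column z — together with the column x always sums to 19: 18, 16, 10, -8, -62, -224 → -710.
So the next row is 729  34  -710.

729  34  -710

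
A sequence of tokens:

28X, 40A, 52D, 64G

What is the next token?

First component goes 28, 40, 52, 64 → 76 (+12 each step).
For the letter, letters move forward 3 places in the alphabet, wrapping Z→A: X, A, D, G → J.
Putting it together: 76J.

76J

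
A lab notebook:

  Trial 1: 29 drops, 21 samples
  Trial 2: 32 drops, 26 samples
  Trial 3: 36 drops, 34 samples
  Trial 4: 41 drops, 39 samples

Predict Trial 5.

Drops: differences are 3, 4, 5, … (increasing by 1 each time), so 29, 32, 36, 41 → 47.
Samples: alternating steps +5, +8, +5, +8, …; 21, 26, 34, 39 → 47.
Combining the parts gives 47 drops, 47 samples.

47 drops, 47 samples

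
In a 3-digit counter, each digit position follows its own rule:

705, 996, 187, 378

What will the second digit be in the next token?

Second digit: 0, 9, 8, 7 → 6 (−1 each step, mod 10).

6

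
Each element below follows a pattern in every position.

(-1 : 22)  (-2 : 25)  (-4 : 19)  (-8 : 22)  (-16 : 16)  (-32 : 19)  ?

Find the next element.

(-64 : 13)

First value: -1, -2, -4, -8, -16, -32 → -64 (×2 each step).
For the second value, alternating steps +3, −6, +3, −6, …: 22, 25, 19, 22, 16, 19 → 13.
Combining the parts gives (-64 : 13).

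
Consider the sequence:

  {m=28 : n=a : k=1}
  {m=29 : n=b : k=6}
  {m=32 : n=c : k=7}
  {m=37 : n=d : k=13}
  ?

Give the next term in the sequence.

M: differences are 1, 3, 5, … (increasing by 2 each time), so 28, 29, 32, 37 → 44.
N: a, b, c, d → e (letters move forward 1 place in the alphabet).
For the k, each term is the sum of the two before it: 1, 6, 7, 13 → 20.
Putting it together: {m=44 : n=e : k=20}.

{m=44 : n=e : k=20}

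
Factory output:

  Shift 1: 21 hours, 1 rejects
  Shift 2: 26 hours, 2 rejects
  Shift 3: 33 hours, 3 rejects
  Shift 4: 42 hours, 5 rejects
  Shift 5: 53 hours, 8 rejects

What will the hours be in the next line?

66

Hours — differences are 5, 7, 9, … (increasing by 2 each time): 21, 26, 33, 42, 53 → 66.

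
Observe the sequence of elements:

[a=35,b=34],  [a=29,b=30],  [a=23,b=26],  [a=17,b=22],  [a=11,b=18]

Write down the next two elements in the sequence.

A: −6 each step, so 35, 29, 23, 17, 11 → 5 → -1.
B: −4 each step; 34, 30, 26, 22, 18 → 14 → 10.
So the next two elements are [a=5,b=14] and [a=-1,b=10].

[a=5,b=14], [a=-1,b=10]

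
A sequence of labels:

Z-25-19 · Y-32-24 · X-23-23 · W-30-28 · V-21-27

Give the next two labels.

U-28-32 then T-19-31

Letter — letters move back 1 place in the alphabet: Z, Y, X, W, V → U → T.
Second component: alternating steps +7, −9, +7, −9, …, so 25, 32, 23, 30, 21 → 28 → 19.
Third component: alternating steps +5, −1, +5, −1, …, so 19, 24, 23, 28, 27 → 32 → 31.
So the next two labels are U-28-32 and T-19-31.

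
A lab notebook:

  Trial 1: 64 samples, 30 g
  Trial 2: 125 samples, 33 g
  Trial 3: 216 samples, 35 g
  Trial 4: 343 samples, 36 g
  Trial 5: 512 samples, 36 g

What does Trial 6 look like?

Samples: perfect cubes: 4³, 5³, 6³, …, so 64, 125, 216, 343, 512 → 729.
G goes 30, 33, 35, 36, 36 → 35 (differences are 3, 2, 1, … (decreasing by 1 each time)).
Combining the parts gives 729 samples, 35 g.

729 samples, 35 g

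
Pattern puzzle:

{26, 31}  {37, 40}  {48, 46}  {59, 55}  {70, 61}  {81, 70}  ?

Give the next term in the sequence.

First slot: 26, 37, 48, 59, 70, 81 → 92 (+11 each step).
For the second slot, alternating steps +9, +6, +9, +6, …: 31, 40, 46, 55, 61, 70 → 76.
So the next term is {92, 76}.

{92, 76}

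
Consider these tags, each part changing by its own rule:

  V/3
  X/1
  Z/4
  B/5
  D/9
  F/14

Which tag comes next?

For the letter, letters move forward 2 places in the alphabet, wrapping Z→A: V, X, Z, B, D, F → H.
Second component: each term is the sum of the two before it; 3, 1, 4, 5, 9, 14 → 23.
So the next tag is H/23.

H/23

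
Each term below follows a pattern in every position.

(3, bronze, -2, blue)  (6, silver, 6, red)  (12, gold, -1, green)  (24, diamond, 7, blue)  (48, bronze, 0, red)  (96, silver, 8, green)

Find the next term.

(192, gold, 1, blue)

For the first component, ×2 each step: 3, 6, 12, 24, 48, 96 → 192.
For the rank, repeats bronze → silver → gold → diamond: bronze, silver, gold, diamond, bronze, silver → gold.
For the third component, alternating steps +8, −7, +8, −7, …: -2, 6, -1, 7, 0, 8 → 1.
For the colour, repeats blue → red → green: blue, red, green, blue, red, green → blue.
Putting it together: (192, gold, 1, blue).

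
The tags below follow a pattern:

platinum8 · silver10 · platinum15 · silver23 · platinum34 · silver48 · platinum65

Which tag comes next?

silver85

Metal goes platinum, silver, platinum, silver, platinum, silver, platinum → silver (alternates platinum ↔ silver).
Second component: differences are 2, 5, 8, … (increasing by 3 each time); 8, 10, 15, 23, 34, 48, 65 → 85.
Putting it together: silver85.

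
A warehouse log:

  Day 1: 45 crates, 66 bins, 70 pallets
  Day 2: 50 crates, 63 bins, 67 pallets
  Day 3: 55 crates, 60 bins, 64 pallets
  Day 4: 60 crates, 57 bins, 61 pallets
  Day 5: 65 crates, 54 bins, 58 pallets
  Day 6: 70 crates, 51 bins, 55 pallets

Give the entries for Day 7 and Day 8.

Crates: 45, 50, 55, 60, 65, 70 → 75 → 80 (+5 each step).
Bins: 66, 63, 60, 57, 54, 51 → 48 → 45 (−3 each step).
For the pallets, always 4 more than the bins: 70, 67, 64, 61, 58, 55 → 52 → 49.
Putting the parts together: 75 crates, 48 bins, 52 pallets and then 80 crates, 45 bins, 49 pallets.

75 crates, 48 bins, 52 pallets; 80 crates, 45 bins, 49 pallets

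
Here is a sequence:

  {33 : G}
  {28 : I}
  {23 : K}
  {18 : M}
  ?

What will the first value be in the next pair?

13

First value — −5 each step: 33, 28, 23, 18 → 13.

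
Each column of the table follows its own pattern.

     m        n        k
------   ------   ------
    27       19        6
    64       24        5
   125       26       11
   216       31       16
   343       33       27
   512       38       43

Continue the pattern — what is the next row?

729  40  70

Column m: perfect cubes: 3³, 4³, 5³, …; 27, 64, 125, 216, 343, 512 → 729.
Column n: alternating steps +5, +2, +5, +2, …, so 19, 24, 26, 31, 33, 38 → 40.
Column k: each term is the sum of the two before it, so 6, 5, 11, 16, 27, 43 → 70.
Combining the parts gives 729  40  70.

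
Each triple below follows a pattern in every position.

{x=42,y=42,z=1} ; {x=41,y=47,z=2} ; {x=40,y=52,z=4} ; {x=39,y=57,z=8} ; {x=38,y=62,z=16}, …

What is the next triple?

{x=37,y=67,z=32}

X: −1 each step; 42, 41, 40, 39, 38 → 37.
For the y, +5 each step: 42, 47, 52, 57, 62 → 67.
Z: ×2 each step, so 1, 2, 4, 8, 16 → 32.
Putting it together: {x=37,y=67,z=32}.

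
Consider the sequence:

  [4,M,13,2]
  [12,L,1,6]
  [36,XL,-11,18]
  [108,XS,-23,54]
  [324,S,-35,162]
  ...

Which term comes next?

[972,M,-47,486]

For the first slot, ×3 each step: 4, 12, 36, 108, 324 → 972.
Size goes M, L, XL, XS, S → M (runs through clothing sizes XS→XL).
Third slot: −12 each step, so 13, 1, -11, -23, -35 → -47.
Fourth slot — ×3 each step: 2, 6, 18, 54, 162 → 486.
Putting it together: [972,M,-47,486].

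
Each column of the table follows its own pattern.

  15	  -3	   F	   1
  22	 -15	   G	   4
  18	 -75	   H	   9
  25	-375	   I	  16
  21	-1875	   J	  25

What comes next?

First component — alternating steps +7, −4, +7, −4, …: 15, 22, 18, 25, 21 → 28.
For the second component, ×5 each step: -3, -15, -75, -375, -1875 → -9375.
Letter: F, G, H, I, J → K (letters move forward 1 place in the alphabet).
Fourth component: perfect squares: 1², 2², 3², …, so 1, 4, 9, 16, 25 → 36.
Putting it together: 28  -9375  K  36.

28  -9375  K  36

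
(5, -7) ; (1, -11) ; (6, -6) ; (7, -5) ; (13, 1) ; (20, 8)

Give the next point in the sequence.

(33, 21)

First slot: each term is the sum of the two before it; 5, 1, 6, 7, 13, 20 → 33.
Second slot: -7, -11, -6, -5, 1, 8 → 21 (always 12 less than the first slot).
Combining the parts gives (33, 21).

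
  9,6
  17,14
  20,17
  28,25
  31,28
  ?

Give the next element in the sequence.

39,36

For the first value, alternating steps +8, +3, +8, +3, …: 9, 17, 20, 28, 31 → 39.
Second value: always 3 less than the first value; 6, 14, 17, 25, 28 → 36.
Putting it together: 39,36.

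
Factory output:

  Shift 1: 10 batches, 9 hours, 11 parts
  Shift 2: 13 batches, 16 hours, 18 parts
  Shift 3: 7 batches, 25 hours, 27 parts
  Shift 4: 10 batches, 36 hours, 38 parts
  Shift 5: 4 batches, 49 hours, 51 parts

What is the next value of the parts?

66

Hours: 9, 16, 25, 36, 49 → 64 (perfect squares: 3², 4², 5², …).
Parts — always 2 more than the hours: 11, 18, 27, 38, 51 → 66.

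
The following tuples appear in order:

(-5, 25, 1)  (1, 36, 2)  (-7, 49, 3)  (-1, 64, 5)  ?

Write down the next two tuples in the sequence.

First part goes -5, 1, -7, -1 → -9 → -3 (alternating steps +6, −8, +6, −8, …).
Second part: 25, 36, 49, 64 → 81 → 100 (perfect squares: 5², 6², 7², …).
Third part — each term is the sum of the two before it: 1, 2, 3, 5 → 8 → 13.
So the next two tuples are (-9, 81, 8) and (-3, 100, 13).

(-9, 81, 8), (-3, 100, 13)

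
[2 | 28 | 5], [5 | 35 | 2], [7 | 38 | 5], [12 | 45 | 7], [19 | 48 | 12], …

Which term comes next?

First slot: 2, 5, 7, 12, 19 → 31 (each term is the sum of the two before it).
For the second slot, alternating steps +7, +3, +7, +3, …: 28, 35, 38, 45, 48 → 55.
Third slot: always the previous value of the first slot; 5, 2, 5, 7, 12 → 19.
Putting it together: [31 | 55 | 19].

[31 | 55 | 19]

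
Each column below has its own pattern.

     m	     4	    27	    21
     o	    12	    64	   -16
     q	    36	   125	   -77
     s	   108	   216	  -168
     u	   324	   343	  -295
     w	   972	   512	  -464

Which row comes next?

y  2916  729  -681

Letter — letters move forward 2 places in the alphabet: m, o, q, s, u, w → y.
For the second component, ×3 each step: 4, 12, 36, 108, 324, 972 → 2916.
For the third component, perfect cubes: 3³, 4³, 5³, …: 27, 64, 125, 216, 343, 512 → 729.
Fourth component — together with the third component always sums to 48: 21, -16, -77, -168, -295, -464 → -681.
Combining the parts gives y  2916  729  -681.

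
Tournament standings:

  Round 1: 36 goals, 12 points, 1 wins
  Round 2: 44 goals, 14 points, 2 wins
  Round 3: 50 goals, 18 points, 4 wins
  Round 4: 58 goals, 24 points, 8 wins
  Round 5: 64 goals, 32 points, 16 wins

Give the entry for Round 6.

72 goals, 42 points, 32 wins

For the goals, alternating steps +8, +6, +8, +6, …: 36, 44, 50, 58, 64 → 72.
Points goes 12, 14, 18, 24, 32 → 42 (differences are 2, 4, 6, … (increasing by 2 each time)).
Wins: 1, 2, 4, 8, 16 → 32 (×2 each step).
Combining the parts gives 72 goals, 42 points, 32 wins.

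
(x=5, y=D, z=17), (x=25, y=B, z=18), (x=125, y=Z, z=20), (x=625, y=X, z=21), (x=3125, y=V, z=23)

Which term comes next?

(x=15625, y=T, z=24)

X: ×5 each step, so 5, 25, 125, 625, 3125 → 15625.
Y: D, B, Z, X, V → T (letters move back 2 places in the alphabet, wrapping A→Z).
Z: alternating steps +1, +2, +1, +2, …; 17, 18, 20, 21, 23 → 24.
Putting it together: (x=15625, y=T, z=24).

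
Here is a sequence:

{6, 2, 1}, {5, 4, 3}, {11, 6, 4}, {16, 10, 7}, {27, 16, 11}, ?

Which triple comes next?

First component: 6, 5, 11, 16, 27 → 43 (each term is the sum of the two before it).
Second component — each term is the sum of the two before it: 2, 4, 6, 10, 16 → 26.
Third component: each term is the sum of the two before it; 1, 3, 4, 7, 11 → 18.
Putting it together: {43, 26, 18}.

{43, 26, 18}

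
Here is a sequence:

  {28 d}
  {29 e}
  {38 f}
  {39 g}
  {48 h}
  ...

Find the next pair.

{49 i}

First part goes 28, 29, 38, 39, 48 → 49 (alternating steps +1, +9, +1, +9, …).
For the letter, letters move forward 1 place in the alphabet: d, e, f, g, h → i.
So the next pair is {49 i}.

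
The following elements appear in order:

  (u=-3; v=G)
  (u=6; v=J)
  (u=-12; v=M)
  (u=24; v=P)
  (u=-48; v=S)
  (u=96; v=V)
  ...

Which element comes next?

For the u, ×(-2) each step: -3, 6, -12, 24, -48, 96 → -192.
V: letters move forward 3 places in the alphabet; G, J, M, P, S, V → Y.
Combining the parts gives (u=-192; v=Y).

(u=-192; v=Y)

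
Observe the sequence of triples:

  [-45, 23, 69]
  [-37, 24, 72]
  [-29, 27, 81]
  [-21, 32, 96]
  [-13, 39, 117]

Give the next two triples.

First value: -45, -37, -29, -21, -13 → -5 → 3 (+8 each step).
Second value: differences are 1, 3, 5, … (increasing by 2 each time); 23, 24, 27, 32, 39 → 48 → 59.
Third value goes 69, 72, 81, 96, 117 → 144 → 177 (always 3 × the second value).
Putting the parts together: [-5, 48, 144] and then [3, 59, 177].

[-5, 48, 144], [3, 59, 177]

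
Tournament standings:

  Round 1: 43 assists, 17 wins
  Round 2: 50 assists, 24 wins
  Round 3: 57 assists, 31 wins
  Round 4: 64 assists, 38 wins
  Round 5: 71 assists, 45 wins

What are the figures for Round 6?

For the assists, +7 each step: 43, 50, 57, 64, 71 → 78.
Wins: +7 each step; 17, 24, 31, 38, 45 → 52.
Combining the parts gives 78 assists, 52 wins.

78 assists, 52 wins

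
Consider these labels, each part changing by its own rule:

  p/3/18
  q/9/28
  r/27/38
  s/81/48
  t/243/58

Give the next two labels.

Letter: p, q, r, s, t → u → v (letters move forward 1 place in the alphabet).
Second component: ×3 each step, so 3, 9, 27, 81, 243 → 729 → 2187.
Third component: +10 each step; 18, 28, 38, 48, 58 → 68 → 78.
So the next two labels are u/729/68 and v/2187/78.

u/729/68 then v/2187/78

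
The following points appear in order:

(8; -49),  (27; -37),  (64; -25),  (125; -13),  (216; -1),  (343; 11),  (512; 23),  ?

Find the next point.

(729; 35)

First component: perfect cubes: 2³, 3³, 4³, …, so 8, 27, 64, 125, 216, 343, 512 → 729.
Second component: +12 each step; -49, -37, -25, -13, -1, 11, 23 → 35.
Combining the parts gives (729; 35).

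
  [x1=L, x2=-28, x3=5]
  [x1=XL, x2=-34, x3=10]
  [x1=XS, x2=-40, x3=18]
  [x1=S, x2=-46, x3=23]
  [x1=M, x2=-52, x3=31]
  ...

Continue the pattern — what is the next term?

X1: runs through clothing sizes XS→XL, so L, XL, XS, S, M → L.
X2: −6 each step, so -28, -34, -40, -46, -52 → -58.
X3: 5, 10, 18, 23, 31 → 36 (alternating steps +5, +8, +5, +8, …).
Combining the parts gives [x1=L, x2=-58, x3=36].

[x1=L, x2=-58, x3=36]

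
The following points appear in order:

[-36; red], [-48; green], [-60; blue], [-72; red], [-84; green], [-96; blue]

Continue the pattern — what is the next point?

First part — −12 each step: -36, -48, -60, -72, -84, -96 → -108.
Colour: red, green, blue, red, green, blue → red (repeats red → green → blue).
Combining the parts gives [-108; red].

[-108; red]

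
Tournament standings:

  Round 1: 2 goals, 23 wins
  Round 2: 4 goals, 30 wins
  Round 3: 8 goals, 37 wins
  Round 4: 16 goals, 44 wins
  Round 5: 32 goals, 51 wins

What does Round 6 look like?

64 goals, 58 wins

For the goals, ×2 each step: 2, 4, 8, 16, 32 → 64.
Wins — +7 each step: 23, 30, 37, 44, 51 → 58.
Combining the parts gives 64 goals, 58 wins.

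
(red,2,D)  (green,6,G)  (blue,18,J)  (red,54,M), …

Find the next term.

(green,162,P)

Colour: repeats red → green → blue; red, green, blue, red → green.
Second value goes 2, 6, 18, 54 → 162 (×3 each step).
Letter — letters move forward 3 places in the alphabet: D, G, J, M → P.
Putting it together: (green,162,P).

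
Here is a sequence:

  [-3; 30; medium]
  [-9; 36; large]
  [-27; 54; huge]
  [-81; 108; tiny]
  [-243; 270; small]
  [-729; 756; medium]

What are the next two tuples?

[-2187; 2214; large], [-6561; 6588; huge]

First component: ×3 each step; -3, -9, -27, -81, -243, -729 → -2187 → -6561.
Second component: 30, 36, 54, 108, 270, 756 → 2214 → 6588 (together with the first component always sums to 27).
Size: medium, large, huge, tiny, small, medium → large → huge (repeats medium → large → huge → tiny → small).
So the next two tuples are [-2187; 2214; large] and [-6561; 6588; huge].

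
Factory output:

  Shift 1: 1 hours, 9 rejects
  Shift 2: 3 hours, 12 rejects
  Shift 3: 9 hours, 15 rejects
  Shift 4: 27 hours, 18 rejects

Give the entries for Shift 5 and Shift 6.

81 hours, 21 rejects; 243 hours, 24 rejects

Hours: 1, 3, 9, 27 → 81 → 243 (×3 each step).
Rejects — +3 each step: 9, 12, 15, 18 → 21 → 24.
Putting the parts together: 81 hours, 21 rejects and then 243 hours, 24 rejects.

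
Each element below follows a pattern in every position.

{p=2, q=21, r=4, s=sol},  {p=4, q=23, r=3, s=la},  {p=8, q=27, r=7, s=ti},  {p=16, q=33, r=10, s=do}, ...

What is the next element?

{p=32, q=41, r=17, s=re}

P goes 2, 4, 8, 16 → 32 (×2 each step).
Q: differences are 2, 4, 6, … (increasing by 2 each time); 21, 23, 27, 33 → 41.
R goes 4, 3, 7, 10 → 17 (each term is the sum of the two before it).
For the s, runs through the solfège scale do→ti: sol, la, ti, do → re.
So the next element is {p=32, q=41, r=17, s=re}.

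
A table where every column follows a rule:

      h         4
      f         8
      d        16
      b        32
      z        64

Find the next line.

x  128

Letter: letters move back 2 places in the alphabet, wrapping A→Z, so h, f, d, b, z → x.
Second component: ×2 each step; 4, 8, 16, 32, 64 → 128.
Combining the parts gives x  128.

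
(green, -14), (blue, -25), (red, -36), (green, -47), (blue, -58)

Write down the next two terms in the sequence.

(red, -69), (green, -80)

Colour: green, blue, red, green, blue → red → green (repeats green → blue → red).
Second coordinate: −11 each step, so -14, -25, -36, -47, -58 → -69 → -80.
So the next two terms are (red, -69) and (green, -80).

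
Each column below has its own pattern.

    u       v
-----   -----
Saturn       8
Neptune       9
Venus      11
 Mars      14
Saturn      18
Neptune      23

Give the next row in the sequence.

Venus  29

Column u goes Saturn, Neptune, Venus, Mars, Saturn, Neptune → Venus (repeats Saturn → Neptune → Venus → Mars).
Column v: differences are 1, 2, 3, … (increasing by 1 each time); 8, 9, 11, 14, 18, 23 → 29.
Putting it together: Venus  29.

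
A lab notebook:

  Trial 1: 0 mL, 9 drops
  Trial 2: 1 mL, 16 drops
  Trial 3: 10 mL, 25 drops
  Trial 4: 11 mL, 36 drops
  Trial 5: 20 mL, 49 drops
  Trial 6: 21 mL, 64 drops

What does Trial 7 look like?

30 mL, 81 drops

ML: 0, 1, 10, 11, 20, 21 → 30 (alternating steps +1, +9, +1, +9, …).
For the drops, perfect squares: 3², 4², 5², …: 9, 16, 25, 36, 49, 64 → 81.
Putting it together: 30 mL, 81 drops.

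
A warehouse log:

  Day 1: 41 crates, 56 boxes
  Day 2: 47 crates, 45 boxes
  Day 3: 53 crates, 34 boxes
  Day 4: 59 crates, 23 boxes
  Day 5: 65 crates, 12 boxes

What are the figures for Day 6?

Crates: +6 each step, so 41, 47, 53, 59, 65 → 71.
Boxes goes 56, 45, 34, 23, 12 → 1 (−11 each step).
Putting it together: 71 crates, 1 boxes.

71 crates, 1 boxes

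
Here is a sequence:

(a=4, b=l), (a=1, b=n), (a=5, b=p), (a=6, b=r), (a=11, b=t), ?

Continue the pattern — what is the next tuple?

A: 4, 1, 5, 6, 11 → 17 (each term is the sum of the two before it).
B: letters move forward 2 places in the alphabet, so l, n, p, r, t → v.
Putting it together: (a=17, b=v).

(a=17, b=v)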